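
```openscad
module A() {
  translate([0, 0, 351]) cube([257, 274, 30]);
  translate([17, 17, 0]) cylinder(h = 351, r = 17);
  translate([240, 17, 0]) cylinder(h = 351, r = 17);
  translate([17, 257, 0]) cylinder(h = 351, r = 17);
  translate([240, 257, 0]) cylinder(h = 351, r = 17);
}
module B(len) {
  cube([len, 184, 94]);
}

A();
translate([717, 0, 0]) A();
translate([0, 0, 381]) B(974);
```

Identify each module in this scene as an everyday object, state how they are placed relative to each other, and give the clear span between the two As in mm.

Second stool starts at x = 717; first ends at x = 257; clear span = 717 − 257 = 460 mm.

A is a stool. B is a beam. A beam spans the tops of two stools. The clear span between the two stools is 460 mm.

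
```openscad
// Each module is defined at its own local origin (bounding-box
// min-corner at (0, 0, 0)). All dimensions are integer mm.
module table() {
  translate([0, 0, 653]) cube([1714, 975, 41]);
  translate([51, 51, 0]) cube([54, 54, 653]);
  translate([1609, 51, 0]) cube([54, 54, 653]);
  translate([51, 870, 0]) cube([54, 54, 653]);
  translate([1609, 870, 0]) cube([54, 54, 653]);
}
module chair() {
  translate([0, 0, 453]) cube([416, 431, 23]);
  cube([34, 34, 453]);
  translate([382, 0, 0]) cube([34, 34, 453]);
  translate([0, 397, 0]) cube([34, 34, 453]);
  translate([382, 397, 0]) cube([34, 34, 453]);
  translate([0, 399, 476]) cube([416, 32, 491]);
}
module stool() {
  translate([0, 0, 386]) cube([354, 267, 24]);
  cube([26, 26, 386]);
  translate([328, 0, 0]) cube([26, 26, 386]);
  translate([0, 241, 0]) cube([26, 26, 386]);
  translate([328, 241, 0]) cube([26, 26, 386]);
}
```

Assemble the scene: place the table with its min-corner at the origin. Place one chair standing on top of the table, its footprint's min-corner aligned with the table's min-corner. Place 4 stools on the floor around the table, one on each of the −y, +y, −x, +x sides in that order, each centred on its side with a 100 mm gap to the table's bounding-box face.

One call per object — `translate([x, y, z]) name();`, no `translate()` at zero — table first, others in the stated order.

table();
translate([0, 0, 694]) chair();
translate([680, -367, 0]) stool();
translate([680, 1075, 0]) stool();
translate([-454, 354, 0]) stool();
translate([1814, 354, 0]) stool();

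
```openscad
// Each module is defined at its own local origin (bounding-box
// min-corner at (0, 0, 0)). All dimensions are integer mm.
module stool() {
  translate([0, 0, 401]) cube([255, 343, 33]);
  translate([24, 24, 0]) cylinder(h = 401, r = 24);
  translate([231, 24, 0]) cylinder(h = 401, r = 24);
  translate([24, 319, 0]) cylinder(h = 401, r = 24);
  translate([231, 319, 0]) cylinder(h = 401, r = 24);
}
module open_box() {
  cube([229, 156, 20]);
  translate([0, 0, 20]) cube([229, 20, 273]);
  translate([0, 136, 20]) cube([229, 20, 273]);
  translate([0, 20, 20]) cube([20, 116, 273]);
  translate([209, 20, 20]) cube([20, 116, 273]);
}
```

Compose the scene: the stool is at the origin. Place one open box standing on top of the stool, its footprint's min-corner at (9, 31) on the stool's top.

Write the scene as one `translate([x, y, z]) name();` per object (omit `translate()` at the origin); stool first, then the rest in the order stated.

stool();
translate([9, 31, 434]) open_box();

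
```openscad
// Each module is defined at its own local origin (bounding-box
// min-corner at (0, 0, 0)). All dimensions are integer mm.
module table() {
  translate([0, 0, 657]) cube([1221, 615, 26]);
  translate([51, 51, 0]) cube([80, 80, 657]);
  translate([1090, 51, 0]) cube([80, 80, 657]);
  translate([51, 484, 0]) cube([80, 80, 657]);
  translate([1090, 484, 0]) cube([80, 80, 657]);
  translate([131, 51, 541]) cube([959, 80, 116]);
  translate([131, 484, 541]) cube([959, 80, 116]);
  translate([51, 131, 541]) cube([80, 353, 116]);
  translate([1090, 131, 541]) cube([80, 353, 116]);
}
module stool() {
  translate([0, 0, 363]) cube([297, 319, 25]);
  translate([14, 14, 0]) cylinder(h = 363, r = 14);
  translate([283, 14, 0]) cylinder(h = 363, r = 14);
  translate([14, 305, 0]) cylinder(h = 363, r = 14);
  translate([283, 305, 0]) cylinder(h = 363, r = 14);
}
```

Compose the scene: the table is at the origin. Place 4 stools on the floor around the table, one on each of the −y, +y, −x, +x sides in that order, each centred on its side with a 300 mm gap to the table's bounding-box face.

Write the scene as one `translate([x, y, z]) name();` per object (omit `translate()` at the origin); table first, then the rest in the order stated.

table();
translate([462, -619, 0]) stool();
translate([462, 915, 0]) stool();
translate([-597, 148, 0]) stool();
translate([1521, 148, 0]) stool();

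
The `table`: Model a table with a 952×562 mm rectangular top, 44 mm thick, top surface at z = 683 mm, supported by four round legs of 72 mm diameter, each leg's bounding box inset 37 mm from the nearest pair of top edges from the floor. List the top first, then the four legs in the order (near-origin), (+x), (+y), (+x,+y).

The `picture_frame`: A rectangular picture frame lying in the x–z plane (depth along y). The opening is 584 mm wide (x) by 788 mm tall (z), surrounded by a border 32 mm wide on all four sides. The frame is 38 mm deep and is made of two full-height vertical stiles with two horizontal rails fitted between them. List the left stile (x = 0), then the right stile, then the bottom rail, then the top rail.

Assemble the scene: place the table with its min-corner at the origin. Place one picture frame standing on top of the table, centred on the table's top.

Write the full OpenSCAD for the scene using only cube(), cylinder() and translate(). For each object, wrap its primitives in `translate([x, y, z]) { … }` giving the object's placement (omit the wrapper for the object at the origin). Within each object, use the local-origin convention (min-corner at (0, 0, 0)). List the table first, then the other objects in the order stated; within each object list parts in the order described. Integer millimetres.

translate([0, 0, 639]) cube([952, 562, 44]);
translate([73, 73, 0]) cylinder(h = 639, r = 36);
translate([879, 73, 0]) cylinder(h = 639, r = 36);
translate([73, 489, 0]) cylinder(h = 639, r = 36);
translate([879, 489, 0]) cylinder(h = 639, r = 36);
translate([152, 262, 683]) {
  cube([32, 38, 852]);
  translate([616, 0, 0]) cube([32, 38, 852]);
  translate([32, 0, 0]) cube([584, 38, 32]);
  translate([32, 0, 820]) cube([584, 38, 32]);
}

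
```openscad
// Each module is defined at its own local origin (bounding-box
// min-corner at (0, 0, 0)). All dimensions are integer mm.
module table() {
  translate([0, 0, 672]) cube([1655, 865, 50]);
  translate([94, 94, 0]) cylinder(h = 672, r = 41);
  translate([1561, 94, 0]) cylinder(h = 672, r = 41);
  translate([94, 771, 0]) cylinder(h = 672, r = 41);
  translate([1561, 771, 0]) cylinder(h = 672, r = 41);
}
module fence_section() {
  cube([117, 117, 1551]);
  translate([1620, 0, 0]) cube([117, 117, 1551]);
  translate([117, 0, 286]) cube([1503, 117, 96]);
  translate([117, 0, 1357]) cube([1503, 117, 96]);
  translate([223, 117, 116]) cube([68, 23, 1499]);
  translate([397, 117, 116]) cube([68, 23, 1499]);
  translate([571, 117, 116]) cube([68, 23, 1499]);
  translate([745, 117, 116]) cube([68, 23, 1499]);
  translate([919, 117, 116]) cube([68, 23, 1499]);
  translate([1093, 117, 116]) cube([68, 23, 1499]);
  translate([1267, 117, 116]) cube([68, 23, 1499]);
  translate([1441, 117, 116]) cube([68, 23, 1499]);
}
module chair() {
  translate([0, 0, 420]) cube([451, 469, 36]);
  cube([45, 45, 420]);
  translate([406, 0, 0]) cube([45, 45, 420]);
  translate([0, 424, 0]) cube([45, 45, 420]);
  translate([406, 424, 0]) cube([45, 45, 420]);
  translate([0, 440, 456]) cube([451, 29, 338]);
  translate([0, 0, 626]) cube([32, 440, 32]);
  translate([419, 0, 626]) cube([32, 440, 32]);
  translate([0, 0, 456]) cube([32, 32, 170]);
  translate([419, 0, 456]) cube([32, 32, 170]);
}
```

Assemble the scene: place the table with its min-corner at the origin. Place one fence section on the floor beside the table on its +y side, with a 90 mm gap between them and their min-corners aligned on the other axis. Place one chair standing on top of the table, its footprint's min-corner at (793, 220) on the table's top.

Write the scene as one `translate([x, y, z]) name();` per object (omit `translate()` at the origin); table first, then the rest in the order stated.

table();
translate([0, 955, 0]) fence_section();
translate([793, 220, 722]) chair();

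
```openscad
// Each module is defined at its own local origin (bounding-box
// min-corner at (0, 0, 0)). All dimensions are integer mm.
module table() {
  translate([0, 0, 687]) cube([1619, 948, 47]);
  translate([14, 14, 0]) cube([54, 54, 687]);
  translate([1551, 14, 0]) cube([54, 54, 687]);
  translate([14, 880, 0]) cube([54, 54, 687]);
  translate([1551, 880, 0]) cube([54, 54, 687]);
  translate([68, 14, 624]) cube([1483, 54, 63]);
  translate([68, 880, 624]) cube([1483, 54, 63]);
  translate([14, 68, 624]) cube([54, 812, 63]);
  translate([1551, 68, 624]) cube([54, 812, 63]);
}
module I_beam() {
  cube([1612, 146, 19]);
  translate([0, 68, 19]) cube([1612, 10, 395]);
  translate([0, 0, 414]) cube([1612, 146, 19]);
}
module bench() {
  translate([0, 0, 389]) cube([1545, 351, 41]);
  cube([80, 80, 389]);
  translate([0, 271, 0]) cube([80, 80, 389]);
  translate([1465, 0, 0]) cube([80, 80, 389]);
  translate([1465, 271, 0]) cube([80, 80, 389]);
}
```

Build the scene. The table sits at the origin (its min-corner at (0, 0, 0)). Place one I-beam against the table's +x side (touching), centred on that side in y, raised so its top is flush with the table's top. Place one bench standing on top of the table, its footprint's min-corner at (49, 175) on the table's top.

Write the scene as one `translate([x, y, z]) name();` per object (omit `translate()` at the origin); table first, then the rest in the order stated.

table();
translate([1619, 401, 301]) I_beam();
translate([49, 175, 734]) bench();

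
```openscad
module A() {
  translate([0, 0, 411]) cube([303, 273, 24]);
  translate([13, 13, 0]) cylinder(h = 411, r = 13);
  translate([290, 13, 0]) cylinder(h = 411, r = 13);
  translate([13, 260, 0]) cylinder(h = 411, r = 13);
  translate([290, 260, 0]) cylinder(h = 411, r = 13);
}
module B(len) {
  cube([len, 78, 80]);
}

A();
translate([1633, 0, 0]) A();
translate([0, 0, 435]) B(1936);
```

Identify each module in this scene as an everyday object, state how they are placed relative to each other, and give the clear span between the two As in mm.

Second stool starts at x = 1633; first ends at x = 303; clear span = 1633 − 303 = 1330 mm.

A is a stool. B is a beam. A beam spans the tops of two stools. The clear span between the two stools is 1330 mm.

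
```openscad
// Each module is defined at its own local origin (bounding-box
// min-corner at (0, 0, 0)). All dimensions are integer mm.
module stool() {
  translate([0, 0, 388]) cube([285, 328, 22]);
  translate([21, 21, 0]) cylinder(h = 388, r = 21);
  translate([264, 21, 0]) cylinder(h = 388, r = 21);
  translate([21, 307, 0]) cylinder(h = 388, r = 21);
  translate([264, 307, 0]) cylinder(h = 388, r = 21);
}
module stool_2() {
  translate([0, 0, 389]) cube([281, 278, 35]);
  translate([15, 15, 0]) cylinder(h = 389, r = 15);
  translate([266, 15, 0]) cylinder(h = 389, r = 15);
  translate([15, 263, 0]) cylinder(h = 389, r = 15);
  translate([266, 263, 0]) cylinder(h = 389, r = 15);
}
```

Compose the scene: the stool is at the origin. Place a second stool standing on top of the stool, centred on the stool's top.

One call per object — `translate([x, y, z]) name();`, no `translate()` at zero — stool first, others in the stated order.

stool();
translate([2, 25, 410]) stool_2();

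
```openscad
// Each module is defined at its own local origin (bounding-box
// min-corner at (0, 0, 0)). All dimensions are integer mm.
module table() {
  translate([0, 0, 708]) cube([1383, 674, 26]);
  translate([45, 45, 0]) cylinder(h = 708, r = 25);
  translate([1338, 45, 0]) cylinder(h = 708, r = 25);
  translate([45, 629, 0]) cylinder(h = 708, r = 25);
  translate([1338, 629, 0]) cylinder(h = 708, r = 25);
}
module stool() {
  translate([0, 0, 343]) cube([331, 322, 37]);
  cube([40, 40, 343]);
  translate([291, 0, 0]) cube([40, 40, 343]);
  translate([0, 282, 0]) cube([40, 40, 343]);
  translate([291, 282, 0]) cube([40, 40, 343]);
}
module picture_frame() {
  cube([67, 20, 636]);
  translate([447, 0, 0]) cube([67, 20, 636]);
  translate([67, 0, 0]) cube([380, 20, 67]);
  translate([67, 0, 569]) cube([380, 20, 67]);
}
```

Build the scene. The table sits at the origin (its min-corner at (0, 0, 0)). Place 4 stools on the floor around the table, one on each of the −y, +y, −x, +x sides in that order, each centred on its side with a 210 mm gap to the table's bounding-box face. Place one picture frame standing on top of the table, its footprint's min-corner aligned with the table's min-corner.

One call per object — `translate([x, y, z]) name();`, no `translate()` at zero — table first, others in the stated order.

table();
translate([526, -532, 0]) stool();
translate([526, 884, 0]) stool();
translate([-541, 176, 0]) stool();
translate([1593, 176, 0]) stool();
translate([0, 0, 734]) picture_frame();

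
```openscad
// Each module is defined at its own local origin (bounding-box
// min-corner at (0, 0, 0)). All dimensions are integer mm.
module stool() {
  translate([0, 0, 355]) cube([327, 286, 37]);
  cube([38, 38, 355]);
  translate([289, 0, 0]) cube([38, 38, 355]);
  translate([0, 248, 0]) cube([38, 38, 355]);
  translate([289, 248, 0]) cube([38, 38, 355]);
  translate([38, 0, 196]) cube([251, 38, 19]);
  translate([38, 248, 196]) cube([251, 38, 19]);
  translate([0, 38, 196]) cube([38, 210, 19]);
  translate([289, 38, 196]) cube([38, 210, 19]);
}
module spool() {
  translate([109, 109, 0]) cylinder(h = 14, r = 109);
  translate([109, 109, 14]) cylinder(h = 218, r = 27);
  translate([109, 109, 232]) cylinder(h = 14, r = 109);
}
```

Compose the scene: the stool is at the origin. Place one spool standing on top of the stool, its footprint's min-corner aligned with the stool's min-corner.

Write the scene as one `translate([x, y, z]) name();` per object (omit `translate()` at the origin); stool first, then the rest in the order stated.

stool();
translate([0, 0, 392]) spool();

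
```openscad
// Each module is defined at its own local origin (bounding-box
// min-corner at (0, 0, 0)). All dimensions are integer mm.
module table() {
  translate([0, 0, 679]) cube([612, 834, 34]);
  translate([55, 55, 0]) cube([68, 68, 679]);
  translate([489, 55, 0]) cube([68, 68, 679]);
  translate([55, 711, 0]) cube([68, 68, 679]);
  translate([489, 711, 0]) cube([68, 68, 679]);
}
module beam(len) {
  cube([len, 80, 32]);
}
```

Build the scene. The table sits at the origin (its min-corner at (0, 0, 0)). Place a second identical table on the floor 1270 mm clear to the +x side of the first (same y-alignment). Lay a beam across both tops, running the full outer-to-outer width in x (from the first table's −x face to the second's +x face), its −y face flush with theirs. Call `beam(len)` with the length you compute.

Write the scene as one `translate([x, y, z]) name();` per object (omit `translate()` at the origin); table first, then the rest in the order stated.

table();
translate([1882, 0, 0]) table();
translate([0, 0, 713]) beam(2494);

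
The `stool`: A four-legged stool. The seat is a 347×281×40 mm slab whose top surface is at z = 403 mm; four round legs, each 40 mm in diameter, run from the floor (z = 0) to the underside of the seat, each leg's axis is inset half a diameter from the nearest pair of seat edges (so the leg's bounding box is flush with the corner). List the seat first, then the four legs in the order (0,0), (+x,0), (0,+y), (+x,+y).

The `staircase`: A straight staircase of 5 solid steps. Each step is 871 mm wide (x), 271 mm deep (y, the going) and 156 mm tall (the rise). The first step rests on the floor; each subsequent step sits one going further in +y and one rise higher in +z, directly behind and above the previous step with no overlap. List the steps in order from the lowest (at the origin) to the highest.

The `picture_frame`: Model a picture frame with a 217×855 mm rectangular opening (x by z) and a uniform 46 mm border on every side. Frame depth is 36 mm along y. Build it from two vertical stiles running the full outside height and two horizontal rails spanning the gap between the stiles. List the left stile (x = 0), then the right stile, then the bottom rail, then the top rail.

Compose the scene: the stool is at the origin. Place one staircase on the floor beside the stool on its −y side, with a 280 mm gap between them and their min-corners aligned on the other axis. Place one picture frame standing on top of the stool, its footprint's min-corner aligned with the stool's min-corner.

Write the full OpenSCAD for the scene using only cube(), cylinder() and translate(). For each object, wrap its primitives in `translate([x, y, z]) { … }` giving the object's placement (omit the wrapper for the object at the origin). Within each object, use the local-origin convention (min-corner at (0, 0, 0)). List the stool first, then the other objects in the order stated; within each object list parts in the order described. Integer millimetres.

translate([0, 0, 363]) cube([347, 281, 40]);
translate([20, 20, 0]) cylinder(h = 363, r = 20);
translate([327, 20, 0]) cylinder(h = 363, r = 20);
translate([20, 261, 0]) cylinder(h = 363, r = 20);
translate([327, 261, 0]) cylinder(h = 363, r = 20);
translate([0, -1635, 0]) {
  cube([871, 271, 156]);
  translate([0, 271, 156]) cube([871, 271, 156]);
  translate([0, 542, 312]) cube([871, 271, 156]);
  translate([0, 813, 468]) cube([871, 271, 156]);
  translate([0, 1084, 624]) cube([871, 271, 156]);
}
translate([0, 0, 403]) {
  cube([46, 36, 947]);
  translate([263, 0, 0]) cube([46, 36, 947]);
  translate([46, 0, 0]) cube([217, 36, 46]);
  translate([46, 0, 901]) cube([217, 36, 46]);
}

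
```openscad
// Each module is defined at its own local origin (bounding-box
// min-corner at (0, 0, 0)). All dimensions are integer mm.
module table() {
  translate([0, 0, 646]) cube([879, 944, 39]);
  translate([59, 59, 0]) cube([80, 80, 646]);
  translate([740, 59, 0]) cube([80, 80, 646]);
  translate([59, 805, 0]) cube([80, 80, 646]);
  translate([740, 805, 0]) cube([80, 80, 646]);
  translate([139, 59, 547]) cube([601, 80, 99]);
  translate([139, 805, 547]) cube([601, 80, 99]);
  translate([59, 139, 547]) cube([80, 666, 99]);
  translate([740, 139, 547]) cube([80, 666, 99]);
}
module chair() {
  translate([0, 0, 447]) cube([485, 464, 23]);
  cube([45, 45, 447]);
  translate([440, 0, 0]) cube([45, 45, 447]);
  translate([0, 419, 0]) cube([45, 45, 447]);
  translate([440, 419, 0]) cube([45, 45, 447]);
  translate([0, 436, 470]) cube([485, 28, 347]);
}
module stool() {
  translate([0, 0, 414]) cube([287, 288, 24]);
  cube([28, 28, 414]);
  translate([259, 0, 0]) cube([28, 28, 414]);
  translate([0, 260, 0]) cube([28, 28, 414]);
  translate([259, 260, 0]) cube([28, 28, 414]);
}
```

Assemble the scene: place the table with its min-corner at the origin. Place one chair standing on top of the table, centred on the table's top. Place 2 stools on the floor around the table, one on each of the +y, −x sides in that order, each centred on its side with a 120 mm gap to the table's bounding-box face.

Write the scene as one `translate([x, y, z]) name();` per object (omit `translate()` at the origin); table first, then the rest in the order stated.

table();
translate([197, 240, 685]) chair();
translate([296, 1064, 0]) stool();
translate([-407, 328, 0]) stool();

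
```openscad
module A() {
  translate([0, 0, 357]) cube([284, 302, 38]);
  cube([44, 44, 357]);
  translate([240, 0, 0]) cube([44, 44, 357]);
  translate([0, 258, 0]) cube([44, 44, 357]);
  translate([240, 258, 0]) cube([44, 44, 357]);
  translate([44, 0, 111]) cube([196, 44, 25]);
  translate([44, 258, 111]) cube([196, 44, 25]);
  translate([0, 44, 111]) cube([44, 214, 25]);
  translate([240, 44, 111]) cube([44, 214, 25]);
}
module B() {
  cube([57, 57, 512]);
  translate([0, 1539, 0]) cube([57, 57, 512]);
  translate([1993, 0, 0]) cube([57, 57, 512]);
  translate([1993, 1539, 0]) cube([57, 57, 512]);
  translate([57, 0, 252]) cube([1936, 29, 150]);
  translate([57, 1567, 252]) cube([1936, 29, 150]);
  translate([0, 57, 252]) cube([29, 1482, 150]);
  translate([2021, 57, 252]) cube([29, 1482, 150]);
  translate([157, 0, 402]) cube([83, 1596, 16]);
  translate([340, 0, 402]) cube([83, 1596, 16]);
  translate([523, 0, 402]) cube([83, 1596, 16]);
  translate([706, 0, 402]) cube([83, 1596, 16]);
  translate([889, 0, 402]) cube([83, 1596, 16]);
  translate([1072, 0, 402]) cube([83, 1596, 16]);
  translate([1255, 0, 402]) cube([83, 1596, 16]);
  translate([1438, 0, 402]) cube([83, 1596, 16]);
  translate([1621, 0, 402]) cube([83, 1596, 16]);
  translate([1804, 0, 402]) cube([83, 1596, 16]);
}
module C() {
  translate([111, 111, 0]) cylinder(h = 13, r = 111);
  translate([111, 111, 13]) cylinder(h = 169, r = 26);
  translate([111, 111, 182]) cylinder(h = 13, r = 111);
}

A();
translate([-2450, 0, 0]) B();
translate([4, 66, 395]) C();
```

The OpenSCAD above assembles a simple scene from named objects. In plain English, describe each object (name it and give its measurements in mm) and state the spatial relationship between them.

A is a four-legged stool. The seat is a 284×302×38 mm slab whose top surface is at z = 395 mm; four square legs, each 44×44 mm in cross-section, run from the floor (z = 0) to the underside of the seat, each flush with a corner of the seat. Four stretchers, 44 mm wide and 25 mm tall, connect adjacent legs with their undersides at z = 111 mm, each running between the inner faces of the legs it joins and aligned with the legs' outer faces on the other axis.

B is a bed frame 2050 mm long (x) by 1596 mm wide (y). Four 57×57 mm corner posts, 512 mm tall, at the corners of the footprint. Four rails of 29 mm thickness and 150 mm height run between adjacent posts with their undersides at z = 252 mm, their outer faces flush with the outside of the frame (the two x-running rails run between the posts' inner faces; the two y-running rails run between the posts' inner faces). 10 slats, each 83 mm wide (x) and 16 mm thick, lie across the top of the two x-running rails, running the full 1596 mm width of the frame in y; the slats are evenly spaced along x between the inner faces of the end posts with equal gaps (rounded down to the nearest mm) at the −x end and between each pair — any rounding remainder accumulates at the +x end.

C is a spool: two coaxial disc flanges of radius 111 mm and thickness 13 mm, joined by a core cylinder of radius 26 mm and height 169 mm. The lower flange rests on z = 0 and the three cylinders share a vertical axis.

The bed frame is on the floor beside the stool on its −x side. The spool is on top of the stool.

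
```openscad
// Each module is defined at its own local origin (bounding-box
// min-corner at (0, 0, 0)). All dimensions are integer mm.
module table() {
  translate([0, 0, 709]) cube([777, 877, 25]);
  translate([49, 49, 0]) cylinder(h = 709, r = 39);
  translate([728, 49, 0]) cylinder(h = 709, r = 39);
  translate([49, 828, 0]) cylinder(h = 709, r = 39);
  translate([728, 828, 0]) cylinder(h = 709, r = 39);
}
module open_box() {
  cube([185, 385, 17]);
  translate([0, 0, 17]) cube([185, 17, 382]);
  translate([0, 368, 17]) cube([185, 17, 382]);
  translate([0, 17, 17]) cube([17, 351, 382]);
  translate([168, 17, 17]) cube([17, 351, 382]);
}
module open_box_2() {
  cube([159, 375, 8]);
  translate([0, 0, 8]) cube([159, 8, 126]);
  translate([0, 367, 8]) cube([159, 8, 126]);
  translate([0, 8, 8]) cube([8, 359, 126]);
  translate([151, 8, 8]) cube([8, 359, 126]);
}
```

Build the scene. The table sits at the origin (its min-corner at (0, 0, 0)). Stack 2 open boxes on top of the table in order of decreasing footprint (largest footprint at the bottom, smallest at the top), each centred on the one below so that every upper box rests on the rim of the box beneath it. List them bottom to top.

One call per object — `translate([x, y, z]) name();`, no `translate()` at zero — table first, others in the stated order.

table();
translate([296, 246, 734]) open_box();
translate([309, 251, 1133]) open_box_2();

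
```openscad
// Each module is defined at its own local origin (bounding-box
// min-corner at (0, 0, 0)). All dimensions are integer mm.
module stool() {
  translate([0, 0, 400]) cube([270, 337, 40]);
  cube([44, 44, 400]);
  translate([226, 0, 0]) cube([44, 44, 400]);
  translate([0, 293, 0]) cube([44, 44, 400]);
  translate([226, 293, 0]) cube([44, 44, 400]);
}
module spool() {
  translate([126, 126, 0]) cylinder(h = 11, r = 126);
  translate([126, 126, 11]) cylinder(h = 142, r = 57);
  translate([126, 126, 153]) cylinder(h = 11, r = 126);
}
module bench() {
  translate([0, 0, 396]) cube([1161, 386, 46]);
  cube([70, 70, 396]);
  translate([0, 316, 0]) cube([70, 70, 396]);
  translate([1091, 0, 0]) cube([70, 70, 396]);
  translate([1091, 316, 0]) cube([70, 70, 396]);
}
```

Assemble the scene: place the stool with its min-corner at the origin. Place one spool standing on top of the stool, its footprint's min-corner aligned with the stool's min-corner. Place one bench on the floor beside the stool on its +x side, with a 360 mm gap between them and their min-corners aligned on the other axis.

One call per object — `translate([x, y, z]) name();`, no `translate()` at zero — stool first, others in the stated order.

stool();
translate([0, 0, 440]) spool();
translate([630, 0, 0]) bench();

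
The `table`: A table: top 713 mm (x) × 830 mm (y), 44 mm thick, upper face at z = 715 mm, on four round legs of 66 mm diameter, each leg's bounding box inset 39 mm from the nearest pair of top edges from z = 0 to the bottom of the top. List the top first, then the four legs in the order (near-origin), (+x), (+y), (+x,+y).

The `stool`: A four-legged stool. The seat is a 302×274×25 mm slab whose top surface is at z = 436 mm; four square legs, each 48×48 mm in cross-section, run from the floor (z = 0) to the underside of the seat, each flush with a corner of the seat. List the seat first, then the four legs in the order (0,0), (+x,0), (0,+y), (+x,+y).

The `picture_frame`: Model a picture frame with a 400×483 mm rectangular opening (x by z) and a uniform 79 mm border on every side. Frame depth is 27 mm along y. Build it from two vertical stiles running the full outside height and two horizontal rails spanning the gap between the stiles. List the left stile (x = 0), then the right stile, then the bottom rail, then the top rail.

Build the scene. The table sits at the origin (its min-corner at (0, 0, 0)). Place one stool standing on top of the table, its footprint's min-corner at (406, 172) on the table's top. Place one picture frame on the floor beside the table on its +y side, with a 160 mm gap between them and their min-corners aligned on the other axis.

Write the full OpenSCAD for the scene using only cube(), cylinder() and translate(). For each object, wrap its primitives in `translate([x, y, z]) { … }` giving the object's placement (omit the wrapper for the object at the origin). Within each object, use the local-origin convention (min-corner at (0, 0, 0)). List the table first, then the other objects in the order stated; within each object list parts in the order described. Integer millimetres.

translate([0, 0, 671]) cube([713, 830, 44]);
translate([72, 72, 0]) cylinder(h = 671, r = 33);
translate([641, 72, 0]) cylinder(h = 671, r = 33);
translate([72, 758, 0]) cylinder(h = 671, r = 33);
translate([641, 758, 0]) cylinder(h = 671, r = 33);
translate([406, 172, 715]) {
  translate([0, 0, 411]) cube([302, 274, 25]);
  cube([48, 48, 411]);
  translate([254, 0, 0]) cube([48, 48, 411]);
  translate([0, 226, 0]) cube([48, 48, 411]);
  translate([254, 226, 0]) cube([48, 48, 411]);
}
translate([0, 990, 0]) {
  cube([79, 27, 641]);
  translate([479, 0, 0]) cube([79, 27, 641]);
  translate([79, 0, 0]) cube([400, 27, 79]);
  translate([79, 0, 562]) cube([400, 27, 79]);
}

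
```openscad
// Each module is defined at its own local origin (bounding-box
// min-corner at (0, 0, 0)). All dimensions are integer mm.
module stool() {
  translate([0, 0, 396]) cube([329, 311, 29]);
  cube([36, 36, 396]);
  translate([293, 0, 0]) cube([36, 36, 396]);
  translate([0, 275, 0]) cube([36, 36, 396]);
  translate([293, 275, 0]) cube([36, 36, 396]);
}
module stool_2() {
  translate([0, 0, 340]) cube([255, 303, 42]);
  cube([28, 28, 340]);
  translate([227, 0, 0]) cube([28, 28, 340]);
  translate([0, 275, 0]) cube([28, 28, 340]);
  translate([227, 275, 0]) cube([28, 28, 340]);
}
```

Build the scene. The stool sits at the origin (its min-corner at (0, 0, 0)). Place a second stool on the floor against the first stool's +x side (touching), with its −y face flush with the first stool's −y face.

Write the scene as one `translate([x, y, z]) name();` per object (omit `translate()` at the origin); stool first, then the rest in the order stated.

stool();
translate([329, 0, 0]) stool_2();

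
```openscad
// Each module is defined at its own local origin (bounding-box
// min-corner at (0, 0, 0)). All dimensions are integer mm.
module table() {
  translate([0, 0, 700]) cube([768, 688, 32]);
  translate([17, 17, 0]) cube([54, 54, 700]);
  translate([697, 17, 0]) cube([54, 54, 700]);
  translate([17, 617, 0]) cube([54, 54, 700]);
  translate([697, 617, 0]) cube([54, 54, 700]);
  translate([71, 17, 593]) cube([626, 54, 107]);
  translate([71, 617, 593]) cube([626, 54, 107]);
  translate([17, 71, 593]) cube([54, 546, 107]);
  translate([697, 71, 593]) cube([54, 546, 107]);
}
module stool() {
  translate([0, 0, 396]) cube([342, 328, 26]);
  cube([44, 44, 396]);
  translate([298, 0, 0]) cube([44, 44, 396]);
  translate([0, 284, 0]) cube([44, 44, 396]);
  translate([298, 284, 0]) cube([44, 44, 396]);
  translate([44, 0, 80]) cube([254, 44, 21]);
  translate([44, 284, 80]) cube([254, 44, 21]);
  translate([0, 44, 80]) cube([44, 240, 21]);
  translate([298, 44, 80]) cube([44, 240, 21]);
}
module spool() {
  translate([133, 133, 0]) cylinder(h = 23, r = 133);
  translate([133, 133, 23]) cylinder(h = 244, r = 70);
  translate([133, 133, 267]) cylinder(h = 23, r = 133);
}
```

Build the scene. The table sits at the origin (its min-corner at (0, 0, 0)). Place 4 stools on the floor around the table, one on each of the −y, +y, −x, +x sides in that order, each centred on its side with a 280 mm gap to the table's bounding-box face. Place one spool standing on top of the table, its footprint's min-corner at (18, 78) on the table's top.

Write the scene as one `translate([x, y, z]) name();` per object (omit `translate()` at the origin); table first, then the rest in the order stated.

table();
translate([213, -608, 0]) stool();
translate([213, 968, 0]) stool();
translate([-622, 180, 0]) stool();
translate([1048, 180, 0]) stool();
translate([18, 78, 732]) spool();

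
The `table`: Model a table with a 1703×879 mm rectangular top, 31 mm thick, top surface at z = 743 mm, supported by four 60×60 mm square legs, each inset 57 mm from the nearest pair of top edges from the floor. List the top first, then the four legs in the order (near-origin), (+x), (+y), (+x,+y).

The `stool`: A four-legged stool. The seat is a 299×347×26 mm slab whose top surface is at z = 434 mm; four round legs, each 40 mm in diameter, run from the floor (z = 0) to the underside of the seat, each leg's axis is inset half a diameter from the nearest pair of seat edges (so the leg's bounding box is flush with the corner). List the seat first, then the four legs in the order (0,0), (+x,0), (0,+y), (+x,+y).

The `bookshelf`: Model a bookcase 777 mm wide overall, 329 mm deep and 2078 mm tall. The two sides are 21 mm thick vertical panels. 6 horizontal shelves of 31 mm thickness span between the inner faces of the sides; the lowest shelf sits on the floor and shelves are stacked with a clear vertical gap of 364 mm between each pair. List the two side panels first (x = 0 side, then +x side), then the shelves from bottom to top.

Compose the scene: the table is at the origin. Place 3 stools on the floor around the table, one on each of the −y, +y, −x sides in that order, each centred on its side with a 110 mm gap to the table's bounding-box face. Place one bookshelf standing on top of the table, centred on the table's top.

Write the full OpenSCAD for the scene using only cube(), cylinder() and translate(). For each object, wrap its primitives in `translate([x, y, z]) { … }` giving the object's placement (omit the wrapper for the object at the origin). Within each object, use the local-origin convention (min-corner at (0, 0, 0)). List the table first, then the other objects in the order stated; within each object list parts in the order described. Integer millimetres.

translate([0, 0, 712]) cube([1703, 879, 31]);
translate([57, 57, 0]) cube([60, 60, 712]);
translate([1586, 57, 0]) cube([60, 60, 712]);
translate([57, 762, 0]) cube([60, 60, 712]);
translate([1586, 762, 0]) cube([60, 60, 712]);
translate([702, -457, 0]) {
  translate([0, 0, 408]) cube([299, 347, 26]);
  translate([20, 20, 0]) cylinder(h = 408, r = 20);
  translate([279, 20, 0]) cylinder(h = 408, r = 20);
  translate([20, 327, 0]) cylinder(h = 408, r = 20);
  translate([279, 327, 0]) cylinder(h = 408, r = 20);
}
translate([702, 989, 0]) {
  translate([0, 0, 408]) cube([299, 347, 26]);
  translate([20, 20, 0]) cylinder(h = 408, r = 20);
  translate([279, 20, 0]) cylinder(h = 408, r = 20);
  translate([20, 327, 0]) cylinder(h = 408, r = 20);
  translate([279, 327, 0]) cylinder(h = 408, r = 20);
}
translate([-409, 266, 0]) {
  translate([0, 0, 408]) cube([299, 347, 26]);
  translate([20, 20, 0]) cylinder(h = 408, r = 20);
  translate([279, 20, 0]) cylinder(h = 408, r = 20);
  translate([20, 327, 0]) cylinder(h = 408, r = 20);
  translate([279, 327, 0]) cylinder(h = 408, r = 20);
}
translate([463, 275, 743]) {
  cube([21, 329, 2078]);
  translate([756, 0, 0]) cube([21, 329, 2078]);
  translate([21, 0, 0]) cube([735, 329, 31]);
  translate([21, 0, 395]) cube([735, 329, 31]);
  translate([21, 0, 790]) cube([735, 329, 31]);
  translate([21, 0, 1185]) cube([735, 329, 31]);
  translate([21, 0, 1580]) cube([735, 329, 31]);
  translate([21, 0, 1975]) cube([735, 329, 31]);
}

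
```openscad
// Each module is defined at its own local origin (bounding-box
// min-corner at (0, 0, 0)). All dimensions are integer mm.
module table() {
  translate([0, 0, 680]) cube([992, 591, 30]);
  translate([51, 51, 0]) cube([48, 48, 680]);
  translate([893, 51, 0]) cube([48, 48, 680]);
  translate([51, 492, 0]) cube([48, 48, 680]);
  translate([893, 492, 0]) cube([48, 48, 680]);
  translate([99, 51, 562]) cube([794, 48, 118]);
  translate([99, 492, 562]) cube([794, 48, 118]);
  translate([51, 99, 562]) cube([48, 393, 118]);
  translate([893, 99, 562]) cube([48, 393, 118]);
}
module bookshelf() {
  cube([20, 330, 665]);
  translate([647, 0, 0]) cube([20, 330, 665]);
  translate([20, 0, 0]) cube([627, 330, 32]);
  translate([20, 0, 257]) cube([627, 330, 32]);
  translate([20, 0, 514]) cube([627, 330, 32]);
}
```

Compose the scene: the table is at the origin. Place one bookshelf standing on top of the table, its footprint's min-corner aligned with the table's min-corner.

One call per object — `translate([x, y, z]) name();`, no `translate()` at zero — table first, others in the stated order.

table();
translate([0, 0, 710]) bookshelf();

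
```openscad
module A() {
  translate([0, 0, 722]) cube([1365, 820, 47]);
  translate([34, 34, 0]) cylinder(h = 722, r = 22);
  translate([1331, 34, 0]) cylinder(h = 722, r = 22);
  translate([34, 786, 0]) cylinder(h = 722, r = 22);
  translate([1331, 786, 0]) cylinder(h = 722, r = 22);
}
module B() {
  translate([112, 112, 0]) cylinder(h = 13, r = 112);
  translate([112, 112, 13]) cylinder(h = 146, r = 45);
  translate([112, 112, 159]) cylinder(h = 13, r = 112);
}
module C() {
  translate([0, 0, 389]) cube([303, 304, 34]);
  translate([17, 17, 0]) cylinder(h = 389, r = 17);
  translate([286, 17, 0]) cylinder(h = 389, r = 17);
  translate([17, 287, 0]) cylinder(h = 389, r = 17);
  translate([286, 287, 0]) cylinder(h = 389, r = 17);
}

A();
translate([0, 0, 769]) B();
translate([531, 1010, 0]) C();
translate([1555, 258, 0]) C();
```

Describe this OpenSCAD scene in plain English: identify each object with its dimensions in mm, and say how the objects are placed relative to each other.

A is a table with a 1365×820 mm rectangular top, 47 mm thick, top surface at z = 769 mm, supported by four round legs of 44 mm diameter, each leg's bounding box inset 12 mm from the nearest pair of top edges, running from the floor.

B is a spool: two coaxial disc flanges of radius 112 mm and thickness 13 mm, joined by a core cylinder of radius 45 mm and height 146 mm. The lower flange rests on z = 0 and the three cylinders share a vertical axis.

C is a simple wooden stool: a rectangular seat 303 mm (x) by 304 mm (y), 34 mm thick, top face at z = 423 mm, on four round legs, each 34 mm in diameter. The legs rest on z = 0, each leg's axis is inset half a diameter from the nearest pair of seat edges (so the leg's bounding box is flush with the corner).

The spool is on top of the table. Two stools sit around the table at the +y, +x sides.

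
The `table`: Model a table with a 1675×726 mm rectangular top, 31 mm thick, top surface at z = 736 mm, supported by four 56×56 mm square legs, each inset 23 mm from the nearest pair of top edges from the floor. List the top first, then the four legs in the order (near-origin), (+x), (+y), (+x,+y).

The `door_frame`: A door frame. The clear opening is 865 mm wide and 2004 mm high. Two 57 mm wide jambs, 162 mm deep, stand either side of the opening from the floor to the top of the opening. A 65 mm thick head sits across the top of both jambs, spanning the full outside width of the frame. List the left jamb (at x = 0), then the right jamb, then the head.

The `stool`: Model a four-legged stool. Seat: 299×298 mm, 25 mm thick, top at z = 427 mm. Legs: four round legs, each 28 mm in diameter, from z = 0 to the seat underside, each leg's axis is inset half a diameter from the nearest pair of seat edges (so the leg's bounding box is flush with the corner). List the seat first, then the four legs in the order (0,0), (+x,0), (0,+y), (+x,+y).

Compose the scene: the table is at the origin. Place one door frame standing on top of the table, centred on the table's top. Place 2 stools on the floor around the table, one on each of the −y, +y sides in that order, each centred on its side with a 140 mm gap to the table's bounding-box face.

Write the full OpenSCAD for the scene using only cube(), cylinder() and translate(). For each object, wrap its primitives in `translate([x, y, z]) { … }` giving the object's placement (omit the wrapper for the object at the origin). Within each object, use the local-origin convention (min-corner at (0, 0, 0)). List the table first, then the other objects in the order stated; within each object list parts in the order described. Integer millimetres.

translate([0, 0, 705]) cube([1675, 726, 31]);
translate([23, 23, 0]) cube([56, 56, 705]);
translate([1596, 23, 0]) cube([56, 56, 705]);
translate([23, 647, 0]) cube([56, 56, 705]);
translate([1596, 647, 0]) cube([56, 56, 705]);
translate([348, 282, 736]) {
  cube([57, 162, 2004]);
  translate([922, 0, 0]) cube([57, 162, 2004]);
  translate([0, 0, 2004]) cube([979, 162, 65]);
}
translate([688, -438, 0]) {
  translate([0, 0, 402]) cube([299, 298, 25]);
  translate([14, 14, 0]) cylinder(h = 402, r = 14);
  translate([285, 14, 0]) cylinder(h = 402, r = 14);
  translate([14, 284, 0]) cylinder(h = 402, r = 14);
  translate([285, 284, 0]) cylinder(h = 402, r = 14);
}
translate([688, 866, 0]) {
  translate([0, 0, 402]) cube([299, 298, 25]);
  translate([14, 14, 0]) cylinder(h = 402, r = 14);
  translate([285, 14, 0]) cylinder(h = 402, r = 14);
  translate([14, 284, 0]) cylinder(h = 402, r = 14);
  translate([285, 284, 0]) cylinder(h = 402, r = 14);
}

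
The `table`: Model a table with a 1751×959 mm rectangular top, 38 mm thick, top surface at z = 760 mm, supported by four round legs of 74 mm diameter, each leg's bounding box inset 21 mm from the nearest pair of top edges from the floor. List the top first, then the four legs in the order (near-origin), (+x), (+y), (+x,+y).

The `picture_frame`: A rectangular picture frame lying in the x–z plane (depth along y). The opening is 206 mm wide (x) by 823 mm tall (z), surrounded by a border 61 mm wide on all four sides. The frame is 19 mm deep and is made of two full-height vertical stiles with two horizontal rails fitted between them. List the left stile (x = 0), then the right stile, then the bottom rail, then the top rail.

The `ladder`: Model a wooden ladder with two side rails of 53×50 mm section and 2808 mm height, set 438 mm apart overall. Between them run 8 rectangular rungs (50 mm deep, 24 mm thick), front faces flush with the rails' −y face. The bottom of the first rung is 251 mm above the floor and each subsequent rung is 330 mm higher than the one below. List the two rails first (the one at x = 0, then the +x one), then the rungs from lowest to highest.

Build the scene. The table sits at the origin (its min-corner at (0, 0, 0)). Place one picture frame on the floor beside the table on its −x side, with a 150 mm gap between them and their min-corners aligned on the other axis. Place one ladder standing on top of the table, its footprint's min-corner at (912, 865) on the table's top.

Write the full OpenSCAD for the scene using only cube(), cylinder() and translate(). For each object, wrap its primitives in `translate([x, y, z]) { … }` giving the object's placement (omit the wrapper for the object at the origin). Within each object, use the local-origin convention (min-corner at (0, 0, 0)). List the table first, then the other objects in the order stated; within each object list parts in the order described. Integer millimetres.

translate([0, 0, 722]) cube([1751, 959, 38]);
translate([58, 58, 0]) cylinder(h = 722, r = 37);
translate([1693, 58, 0]) cylinder(h = 722, r = 37);
translate([58, 901, 0]) cylinder(h = 722, r = 37);
translate([1693, 901, 0]) cylinder(h = 722, r = 37);
translate([-478, 0, 0]) {
  cube([61, 19, 945]);
  translate([267, 0, 0]) cube([61, 19, 945]);
  translate([61, 0, 0]) cube([206, 19, 61]);
  translate([61, 0, 884]) cube([206, 19, 61]);
}
translate([912, 865, 760]) {
  cube([53, 50, 2808]);
  translate([385, 0, 0]) cube([53, 50, 2808]);
  translate([53, 0, 251]) cube([332, 50, 24]);
  translate([53, 0, 581]) cube([332, 50, 24]);
  translate([53, 0, 911]) cube([332, 50, 24]);
  translate([53, 0, 1241]) cube([332, 50, 24]);
  translate([53, 0, 1571]) cube([332, 50, 24]);
  translate([53, 0, 1901]) cube([332, 50, 24]);
  translate([53, 0, 2231]) cube([332, 50, 24]);
  translate([53, 0, 2561]) cube([332, 50, 24]);
}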